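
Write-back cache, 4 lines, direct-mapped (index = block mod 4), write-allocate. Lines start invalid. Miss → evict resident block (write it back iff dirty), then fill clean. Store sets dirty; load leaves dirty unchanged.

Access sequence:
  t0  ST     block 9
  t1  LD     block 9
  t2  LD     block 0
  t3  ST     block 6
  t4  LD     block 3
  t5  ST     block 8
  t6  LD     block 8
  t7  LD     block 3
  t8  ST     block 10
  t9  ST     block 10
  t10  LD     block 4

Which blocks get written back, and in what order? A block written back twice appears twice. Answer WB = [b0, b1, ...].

0: W B9 -> L1 miss  d=D]
1: R B9 -> L1 hit  d=D]
2: R B0 -> L0 miss  d=-]
3: W B6 -> L2 miss  d=D]
4: R B3 -> L3 miss  d=-]
5: W B8 -> L0 miss  d=D]
6: R B8 -> L0 hit  d=D]
7: R B3 -> L3 hit  d=-]
8: W B10 -> L2 miss wb->B6  d=D]
9: W B10 -> L2 hit  d=D]
10: R B4 -> L0 miss wb->B8  d=-]

WB = [6, 8]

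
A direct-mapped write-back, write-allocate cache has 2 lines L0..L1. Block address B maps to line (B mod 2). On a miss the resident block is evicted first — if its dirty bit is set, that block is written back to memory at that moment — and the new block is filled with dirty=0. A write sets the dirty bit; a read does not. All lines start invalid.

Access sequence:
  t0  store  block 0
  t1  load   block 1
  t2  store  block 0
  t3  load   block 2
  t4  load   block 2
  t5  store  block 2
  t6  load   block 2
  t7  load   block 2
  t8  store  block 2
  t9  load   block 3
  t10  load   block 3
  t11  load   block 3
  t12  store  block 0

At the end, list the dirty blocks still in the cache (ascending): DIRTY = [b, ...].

DIRTY = [0]

  0 | W B0 → L0 miss [D]
  1 | R B1 → L1 miss [-]
  2 | W B0 → L0 hit [D]
  3 | R B2 → L0 miss wb→B0 [-]
  4 | R B2 → L0 hit [-]
  5 | W B2 → L0 hit [D]
  6 | R B2 → L0 hit [D]
  7 | R B2 → L0 hit [D]
  8 | W B2 → L0 hit [D]
  9 | R B3 → L1 miss [-]
  10 | R B3 → L1 hit [-]
  11 | R B3 → L1 hit [-]
  12 | W B0 → L0 miss wb→B2 [D]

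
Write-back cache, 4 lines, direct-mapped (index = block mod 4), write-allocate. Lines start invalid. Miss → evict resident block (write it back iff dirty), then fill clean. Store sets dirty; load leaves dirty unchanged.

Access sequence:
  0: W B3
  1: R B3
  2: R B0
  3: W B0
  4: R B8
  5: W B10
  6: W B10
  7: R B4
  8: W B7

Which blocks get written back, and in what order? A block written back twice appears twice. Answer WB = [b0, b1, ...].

WB = [0, 3]

0: W B3 → L3 miss [D]
1: R B3 → L3 hit [D]
2: R B0 → L0 miss [-]
3: W B0 → L0 hit [D]
4: R B8 → L0 miss wb→B0 [-]
5: W B10 → L2 miss [D]
6: W B10 → L2 hit [D]
7: R B4 → L0 miss [-]
8: W B7 → L3 miss wb→B3 [D]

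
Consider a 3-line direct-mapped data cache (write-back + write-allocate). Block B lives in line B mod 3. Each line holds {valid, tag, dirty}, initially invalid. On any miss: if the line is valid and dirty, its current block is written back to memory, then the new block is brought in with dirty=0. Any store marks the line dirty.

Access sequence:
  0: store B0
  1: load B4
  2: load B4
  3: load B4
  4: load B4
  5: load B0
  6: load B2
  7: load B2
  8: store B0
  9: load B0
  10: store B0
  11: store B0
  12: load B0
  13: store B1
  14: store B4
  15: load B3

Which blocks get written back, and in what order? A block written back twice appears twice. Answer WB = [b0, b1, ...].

WB = [1, 0]

  0 | W B0 → L0 miss [D]
  1 | R B4 → L1 miss [-]
  2 | R B4 → L1 hit [-]
  3 | R B4 → L1 hit [-]
  4 | R B4 → L1 hit [-]
  5 | R B0 → L0 hit [D]
  6 | R B2 → L2 miss [-]
  7 | R B2 → L2 hit [-]
  8 | W B0 → L0 hit [D]
  9 | R B0 → L0 hit [D]
  10 | W B0 → L0 hit [D]
  11 | W B0 → L0 hit [D]
  12 | R B0 → L0 hit [D]
  13 | W B1 → L1 miss [D]
  14 | W B4 → L1 miss wb→B1 [D]
  15 | R B3 → L0 miss wb→B0 [-]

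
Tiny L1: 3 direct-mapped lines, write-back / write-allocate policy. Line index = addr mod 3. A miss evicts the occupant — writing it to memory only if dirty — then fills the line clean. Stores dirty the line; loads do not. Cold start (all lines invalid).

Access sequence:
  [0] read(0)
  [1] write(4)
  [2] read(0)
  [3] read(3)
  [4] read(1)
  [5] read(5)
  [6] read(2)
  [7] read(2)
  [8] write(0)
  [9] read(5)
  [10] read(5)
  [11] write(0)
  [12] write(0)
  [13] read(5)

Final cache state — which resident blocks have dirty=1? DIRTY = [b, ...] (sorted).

DIRTY = [0]

  0 | R B0 → L0 miss [-]
  1 | W B4 → L1 miss [D]
  2 | R B0 → L0 hit [-]
  3 | R B3 → L0 miss [-]
  4 | R B1 → L1 miss wb→B4 [-]
  5 | R B5 → L2 miss [-]
  6 | R B2 → L2 miss [-]
  7 | R B2 → L2 hit [-]
  8 | W B0 → L0 miss [D]
  9 | R B5 → L2 miss [-]
  10 | R B5 → L2 hit [-]
  11 | W B0 → L0 hit [D]
  12 | W B0 → L0 hit [D]
  13 | R B5 → L2 hit [-]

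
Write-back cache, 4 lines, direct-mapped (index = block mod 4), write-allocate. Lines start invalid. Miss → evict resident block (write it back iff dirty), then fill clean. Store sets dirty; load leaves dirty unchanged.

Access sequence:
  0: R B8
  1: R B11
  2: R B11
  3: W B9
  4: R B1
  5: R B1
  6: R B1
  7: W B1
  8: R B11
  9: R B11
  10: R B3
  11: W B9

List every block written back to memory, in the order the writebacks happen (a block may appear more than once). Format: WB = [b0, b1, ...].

WB = [9, 1]

0: R B8 → L0 miss [-]
1: R B11 → L3 miss [-]
2: R B11 → L3 hit [-]
3: W B9 → L1 miss [D]
4: R B1 → L1 miss wb→B9 [-]
5: R B1 → L1 hit [-]
6: R B1 → L1 hit [-]
7: W B1 → L1 hit [D]
8: R B11 → L3 hit [-]
9: R B11 → L3 hit [-]
10: R B3 → L3 miss [-]
11: W B9 → L1 miss wb→B1 [D]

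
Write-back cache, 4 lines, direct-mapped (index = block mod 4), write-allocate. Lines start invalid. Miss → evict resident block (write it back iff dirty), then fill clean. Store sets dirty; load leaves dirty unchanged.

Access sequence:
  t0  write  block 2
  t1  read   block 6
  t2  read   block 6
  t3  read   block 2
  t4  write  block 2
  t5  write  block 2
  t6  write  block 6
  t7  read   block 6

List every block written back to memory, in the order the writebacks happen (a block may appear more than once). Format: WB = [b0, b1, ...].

0: W B2 → L2 miss [D]
1: R B6 → L2 miss wb→B2 [-]
2: R B6 → L2 hit [-]
3: R B2 → L2 miss [-]
4: W B2 → L2 hit [D]
5: W B2 → L2 hit [D]
6: W B6 → L2 miss wb→B2 [D]
7: R B6 → L2 hit [D]

WB = [2, 2]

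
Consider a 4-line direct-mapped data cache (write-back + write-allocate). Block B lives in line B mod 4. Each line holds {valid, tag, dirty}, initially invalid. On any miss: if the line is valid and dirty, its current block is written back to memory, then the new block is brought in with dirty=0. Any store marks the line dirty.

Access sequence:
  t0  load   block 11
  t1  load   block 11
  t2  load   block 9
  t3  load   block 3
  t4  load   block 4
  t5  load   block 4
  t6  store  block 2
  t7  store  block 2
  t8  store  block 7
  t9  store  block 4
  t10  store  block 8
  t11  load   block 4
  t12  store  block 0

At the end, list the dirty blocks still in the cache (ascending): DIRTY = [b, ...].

DIRTY = [0, 2, 7]

0: R B11 -> L3 miss  d=-]
1: R B11 -> L3 hit  d=-]
2: R B9 -> L1 miss  d=-]
3: R B3 -> L3 miss  d=-]
4: R B4 -> L0 miss  d=-]
5: R B4 -> L0 hit  d=-]
6: W B2 -> L2 miss  d=D]
7: W B2 -> L2 hit  d=D]
8: W B7 -> L3 miss  d=D]
9: W B4 -> L0 hit  d=D]
10: W B8 -> L0 miss wb->B4  d=D]
11: R B4 -> L0 miss wb->B8  d=-]
12: W B0 -> L0 miss  d=D]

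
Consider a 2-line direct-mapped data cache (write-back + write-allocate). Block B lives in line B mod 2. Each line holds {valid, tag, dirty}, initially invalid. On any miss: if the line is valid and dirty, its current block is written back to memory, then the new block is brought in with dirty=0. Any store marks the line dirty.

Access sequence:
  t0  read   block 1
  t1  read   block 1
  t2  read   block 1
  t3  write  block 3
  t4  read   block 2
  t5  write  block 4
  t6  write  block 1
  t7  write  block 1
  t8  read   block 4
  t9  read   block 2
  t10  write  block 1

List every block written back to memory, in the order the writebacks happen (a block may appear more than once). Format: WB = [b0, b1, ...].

WB = [3, 4]

0: R B1 → L1 miss [-]
1: R B1 → L1 hit [-]
2: R B1 → L1 hit [-]
3: W B3 → L1 miss [D]
4: R B2 → L0 miss [-]
5: W B4 → L0 miss [D]
6: W B1 → L1 miss wb→B3 [D]
7: W B1 → L1 hit [D]
8: R B4 → L0 hit [D]
9: R B2 → L0 miss wb→B4 [-]
10: W B1 → L1 hit [D]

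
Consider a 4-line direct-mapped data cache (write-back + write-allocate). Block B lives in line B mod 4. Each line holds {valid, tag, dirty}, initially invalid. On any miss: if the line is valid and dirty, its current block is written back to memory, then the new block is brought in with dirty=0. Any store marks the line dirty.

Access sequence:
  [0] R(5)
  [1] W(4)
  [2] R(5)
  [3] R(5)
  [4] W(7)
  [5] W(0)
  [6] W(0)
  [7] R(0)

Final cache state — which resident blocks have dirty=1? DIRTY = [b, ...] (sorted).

  0 | R B5 → L1 miss [-]
  1 | W B4 → L0 miss [D]
  2 | R B5 → L1 hit [-]
  3 | R B5 → L1 hit [-]
  4 | W B7 → L3 miss [D]
  5 | W B0 → L0 miss wb→B4 [D]
  6 | W B0 → L0 hit [D]
  7 | R B0 → L0 hit [D]

DIRTY = [0, 7]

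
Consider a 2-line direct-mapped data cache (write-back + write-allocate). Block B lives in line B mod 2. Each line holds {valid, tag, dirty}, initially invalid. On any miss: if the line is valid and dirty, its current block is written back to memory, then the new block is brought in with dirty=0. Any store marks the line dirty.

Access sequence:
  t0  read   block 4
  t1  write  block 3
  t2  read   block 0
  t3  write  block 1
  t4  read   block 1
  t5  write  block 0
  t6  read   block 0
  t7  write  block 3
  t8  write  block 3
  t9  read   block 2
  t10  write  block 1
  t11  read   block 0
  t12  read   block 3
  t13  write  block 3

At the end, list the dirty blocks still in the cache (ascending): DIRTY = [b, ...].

DIRTY = [3]

  0 | R B4 → L0 miss [-]
  1 | W B3 → L1 miss [D]
  2 | R B0 → L0 miss [-]
  3 | W B1 → L1 miss wb→B3 [D]
  4 | R B1 → L1 hit [D]
  5 | W B0 → L0 hit [D]
  6 | R B0 → L0 hit [D]
  7 | W B3 → L1 miss wb→B1 [D]
  8 | W B3 → L1 hit [D]
  9 | R B2 → L0 miss wb→B0 [-]
  10 | W B1 → L1 miss wb→B3 [D]
  11 | R B0 → L0 miss [-]
  12 | R B3 → L1 miss wb→B1 [-]
  13 | W B3 → L1 hit [D]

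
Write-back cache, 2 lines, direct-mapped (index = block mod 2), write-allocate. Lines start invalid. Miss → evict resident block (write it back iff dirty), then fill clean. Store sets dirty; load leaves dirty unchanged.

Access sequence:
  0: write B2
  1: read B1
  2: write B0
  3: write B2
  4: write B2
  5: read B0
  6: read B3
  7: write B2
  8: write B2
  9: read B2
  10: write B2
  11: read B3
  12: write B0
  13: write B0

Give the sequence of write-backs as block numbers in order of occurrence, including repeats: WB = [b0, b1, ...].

WB = [2, 0, 2, 2]

0: W B2 → L0 miss [D]
1: R B1 → L1 miss [-]
2: W B0 → L0 miss wb→B2 [D]
3: W B2 → L0 miss wb→B0 [D]
4: W B2 → L0 hit [D]
5: R B0 → L0 miss wb→B2 [-]
6: R B3 → L1 miss [-]
7: W B2 → L0 miss [D]
8: W B2 → L0 hit [D]
9: R B2 → L0 hit [D]
10: W B2 → L0 hit [D]
11: R B3 → L1 hit [-]
12: W B0 → L0 miss wb→B2 [D]
13: W B0 → L0 hit [D]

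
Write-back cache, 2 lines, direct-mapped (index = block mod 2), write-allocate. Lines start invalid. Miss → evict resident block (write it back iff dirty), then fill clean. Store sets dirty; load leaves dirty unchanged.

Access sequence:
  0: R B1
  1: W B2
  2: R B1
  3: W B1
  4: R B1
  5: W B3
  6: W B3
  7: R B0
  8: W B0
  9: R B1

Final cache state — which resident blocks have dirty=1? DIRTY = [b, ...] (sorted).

DIRTY = [0]

  0 | R B1 → L1 miss [-]
  1 | W B2 → L0 miss [D]
  2 | R B1 → L1 hit [-]
  3 | W B1 → L1 hit [D]
  4 | R B1 → L1 hit [D]
  5 | W B3 → L1 miss wb→B1 [D]
  6 | W B3 → L1 hit [D]
  7 | R B0 → L0 miss wb→B2 [-]
  8 | W B0 → L0 hit [D]
  9 | R B1 → L1 miss wb→B3 [-]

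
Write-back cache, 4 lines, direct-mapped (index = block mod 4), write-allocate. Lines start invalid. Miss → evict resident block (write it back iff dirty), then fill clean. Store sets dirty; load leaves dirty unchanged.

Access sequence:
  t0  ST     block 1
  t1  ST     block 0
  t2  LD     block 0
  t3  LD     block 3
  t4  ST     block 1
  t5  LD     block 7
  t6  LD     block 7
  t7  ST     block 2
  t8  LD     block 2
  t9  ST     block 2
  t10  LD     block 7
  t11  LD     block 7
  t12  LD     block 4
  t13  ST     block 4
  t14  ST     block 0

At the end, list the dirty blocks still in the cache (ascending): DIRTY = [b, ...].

DIRTY = [0, 1, 2]

0: W B1 → L1 miss [D]
1: W B0 → L0 miss [D]
2: R B0 → L0 hit [D]
3: R B3 → L3 miss [-]
4: W B1 → L1 hit [D]
5: R B7 → L3 miss [-]
6: R B7 → L3 hit [-]
7: W B2 → L2 miss [D]
8: R B2 → L2 hit [D]
9: W B2 → L2 hit [D]
10: R B7 → L3 hit [-]
11: R B7 → L3 hit [-]
12: R B4 → L0 miss wb→B0 [-]
13: W B4 → L0 hit [D]
14: W B0 → L0 miss wb→B4 [D]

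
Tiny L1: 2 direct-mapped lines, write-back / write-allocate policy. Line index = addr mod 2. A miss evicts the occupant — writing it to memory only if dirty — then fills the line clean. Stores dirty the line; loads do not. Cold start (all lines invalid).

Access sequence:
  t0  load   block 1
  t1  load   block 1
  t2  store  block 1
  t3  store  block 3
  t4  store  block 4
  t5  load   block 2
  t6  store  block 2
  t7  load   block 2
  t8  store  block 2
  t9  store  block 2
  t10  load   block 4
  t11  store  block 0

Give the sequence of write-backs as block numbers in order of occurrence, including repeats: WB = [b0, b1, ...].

WB = [1, 4, 2]

0: R B1 → L1 miss [-]
1: R B1 → L1 hit [-]
2: W B1 → L1 hit [D]
3: W B3 → L1 miss wb→B1 [D]
4: W B4 → L0 miss [D]
5: R B2 → L0 miss wb→B4 [-]
6: W B2 → L0 hit [D]
7: R B2 → L0 hit [D]
8: W B2 → L0 hit [D]
9: W B2 → L0 hit [D]
10: R B4 → L0 miss wb→B2 [-]
11: W B0 → L0 miss [D]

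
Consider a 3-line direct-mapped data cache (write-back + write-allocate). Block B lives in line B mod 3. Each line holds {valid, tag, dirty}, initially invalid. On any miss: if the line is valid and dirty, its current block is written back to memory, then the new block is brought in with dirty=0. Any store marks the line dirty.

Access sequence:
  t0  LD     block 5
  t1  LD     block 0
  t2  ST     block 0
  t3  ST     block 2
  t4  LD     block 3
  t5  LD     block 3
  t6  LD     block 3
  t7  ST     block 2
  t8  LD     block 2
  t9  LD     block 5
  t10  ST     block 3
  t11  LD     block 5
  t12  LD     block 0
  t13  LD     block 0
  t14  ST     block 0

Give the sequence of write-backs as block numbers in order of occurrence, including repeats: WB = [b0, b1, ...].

WB = [0, 2, 3]

0: R B5 → L2 miss [-]
1: R B0 → L0 miss [-]
2: W B0 → L0 hit [D]
3: W B2 → L2 miss [D]
4: R B3 → L0 miss wb→B0 [-]
5: R B3 → L0 hit [-]
6: R B3 → L0 hit [-]
7: W B2 → L2 hit [D]
8: R B2 → L2 hit [D]
9: R B5 → L2 miss wb→B2 [-]
10: W B3 → L0 hit [D]
11: R B5 → L2 hit [-]
12: R B0 → L0 miss wb→B3 [-]
13: R B0 → L0 hit [-]
14: W B0 → L0 hit [D]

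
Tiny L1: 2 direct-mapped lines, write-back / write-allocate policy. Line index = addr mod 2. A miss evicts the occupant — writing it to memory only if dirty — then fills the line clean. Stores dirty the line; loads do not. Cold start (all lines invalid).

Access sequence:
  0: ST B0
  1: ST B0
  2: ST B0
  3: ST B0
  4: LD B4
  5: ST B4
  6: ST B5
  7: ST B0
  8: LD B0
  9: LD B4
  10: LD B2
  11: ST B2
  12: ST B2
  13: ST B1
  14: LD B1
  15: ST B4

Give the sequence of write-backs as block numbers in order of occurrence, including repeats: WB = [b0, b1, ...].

0: W B0 → L0 miss [D]
1: W B0 → L0 hit [D]
2: W B0 → L0 hit [D]
3: W B0 → L0 hit [D]
4: R B4 → L0 miss wb→B0 [-]
5: W B4 → L0 hit [D]
6: W B5 → L1 miss [D]
7: W B0 → L0 miss wb→B4 [D]
8: R B0 → L0 hit [D]
9: R B4 → L0 miss wb→B0 [-]
10: R B2 → L0 miss [-]
11: W B2 → L0 hit [D]
12: W B2 → L0 hit [D]
13: W B1 → L1 miss wb→B5 [D]
14: R B1 → L1 hit [D]
15: W B4 → L0 miss wb→B2 [D]

WB = [0, 4, 0, 5, 2]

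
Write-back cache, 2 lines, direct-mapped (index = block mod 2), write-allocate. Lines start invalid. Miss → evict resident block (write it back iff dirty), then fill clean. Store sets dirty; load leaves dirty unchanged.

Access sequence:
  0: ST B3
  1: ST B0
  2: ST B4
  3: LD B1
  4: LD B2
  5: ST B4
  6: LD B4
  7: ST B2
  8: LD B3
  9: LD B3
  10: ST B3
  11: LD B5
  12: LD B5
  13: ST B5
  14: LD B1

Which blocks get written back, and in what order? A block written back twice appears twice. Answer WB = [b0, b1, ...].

0: W B3 -> L1 miss  d=D]
1: W B0 -> L0 miss  d=D]
2: W B4 -> L0 miss wb->B0  d=D]
3: R B1 -> L1 miss wb->B3  d=-]
4: R B2 -> L0 miss wb->B4  d=-]
5: W B4 -> L0 miss  d=D]
6: R B4 -> L0 hit  d=D]
7: W B2 -> L0 miss wb->B4  d=D]
8: R B3 -> L1 miss  d=-]
9: R B3 -> L1 hit  d=-]
10: W B3 -> L1 hit  d=D]
11: R B5 -> L1 miss wb->B3  d=-]
12: R B5 -> L1 hit  d=-]
13: W B5 -> L1 hit  d=D]
14: R B1 -> L1 miss wb->B5  d=-]

WB = [0, 3, 4, 4, 3, 5]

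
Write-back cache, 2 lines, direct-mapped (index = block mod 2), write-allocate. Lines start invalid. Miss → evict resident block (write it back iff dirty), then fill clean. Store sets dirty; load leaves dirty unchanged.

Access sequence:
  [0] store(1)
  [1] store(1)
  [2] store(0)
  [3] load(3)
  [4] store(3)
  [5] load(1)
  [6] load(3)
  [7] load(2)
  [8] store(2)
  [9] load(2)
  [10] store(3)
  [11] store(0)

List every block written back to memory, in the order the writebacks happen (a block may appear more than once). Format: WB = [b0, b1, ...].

0: W B1 -> L1 miss  d=D]
1: W B1 -> L1 hit  d=D]
2: W B0 -> L0 miss  d=D]
3: R B3 -> L1 miss wb->B1  d=-]
4: W B3 -> L1 hit  d=D]
5: R B1 -> L1 miss wb->B3  d=-]
6: R B3 -> L1 miss  d=-]
7: R B2 -> L0 miss wb->B0  d=-]
8: W B2 -> L0 hit  d=D]
9: R B2 -> L0 hit  d=D]
10: W B3 -> L1 hit  d=D]
11: W B0 -> L0 miss wb->B2  d=D]

WB = [1, 3, 0, 2]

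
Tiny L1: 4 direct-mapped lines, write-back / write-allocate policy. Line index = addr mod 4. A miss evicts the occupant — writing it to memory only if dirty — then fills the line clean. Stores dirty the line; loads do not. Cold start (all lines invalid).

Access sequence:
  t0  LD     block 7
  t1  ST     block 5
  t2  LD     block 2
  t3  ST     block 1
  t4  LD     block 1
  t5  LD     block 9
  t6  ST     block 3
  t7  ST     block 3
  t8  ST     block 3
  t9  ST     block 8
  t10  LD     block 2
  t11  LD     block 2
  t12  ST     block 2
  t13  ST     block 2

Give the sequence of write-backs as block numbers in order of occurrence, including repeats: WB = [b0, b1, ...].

WB = [5, 1]

0: R B7 → L3 miss [-]
1: W B5 → L1 miss [D]
2: R B2 → L2 miss [-]
3: W B1 → L1 miss wb→B5 [D]
4: R B1 → L1 hit [D]
5: R B9 → L1 miss wb→B1 [-]
6: W B3 → L3 miss [D]
7: W B3 → L3 hit [D]
8: W B3 → L3 hit [D]
9: W B8 → L0 miss [D]
10: R B2 → L2 hit [-]
11: R B2 → L2 hit [-]
12: W B2 → L2 hit [D]
13: W B2 → L2 hit [D]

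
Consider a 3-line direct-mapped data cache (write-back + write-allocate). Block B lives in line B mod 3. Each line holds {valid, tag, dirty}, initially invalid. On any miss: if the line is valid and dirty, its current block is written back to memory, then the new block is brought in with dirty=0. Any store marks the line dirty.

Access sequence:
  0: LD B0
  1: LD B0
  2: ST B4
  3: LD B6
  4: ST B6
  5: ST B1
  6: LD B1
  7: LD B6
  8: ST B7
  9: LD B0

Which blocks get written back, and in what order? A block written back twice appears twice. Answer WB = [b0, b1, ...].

WB = [4, 1, 6]

0: R B0 -> L0 miss  d=-]
1: R B0 -> L0 hit  d=-]
2: W B4 -> L1 miss  d=D]
3: R B6 -> L0 miss  d=-]
4: W B6 -> L0 hit  d=D]
5: W B1 -> L1 miss wb->B4  d=D]
6: R B1 -> L1 hit  d=D]
7: R B6 -> L0 hit  d=D]
8: W B7 -> L1 miss wb->B1  d=D]
9: R B0 -> L0 miss wb->B6  d=-]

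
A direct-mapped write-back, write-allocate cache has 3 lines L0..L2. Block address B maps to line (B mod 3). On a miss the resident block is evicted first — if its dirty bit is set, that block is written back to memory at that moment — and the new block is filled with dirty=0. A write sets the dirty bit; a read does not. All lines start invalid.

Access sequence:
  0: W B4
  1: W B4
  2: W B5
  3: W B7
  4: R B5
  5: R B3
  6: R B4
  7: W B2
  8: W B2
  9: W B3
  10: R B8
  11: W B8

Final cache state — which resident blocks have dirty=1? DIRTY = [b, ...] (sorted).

0: W B4 -> L1 miss  d=D]
1: W B4 -> L1 hit  d=D]
2: W B5 -> L2 miss  d=D]
3: W B7 -> L1 miss wb->B4  d=D]
4: R B5 -> L2 hit  d=D]
5: R B3 -> L0 miss  d=-]
6: R B4 -> L1 miss wb->B7  d=-]
7: W B2 -> L2 miss wb->B5  d=D]
8: W B2 -> L2 hit  d=D]
9: W B3 -> L0 hit  d=D]
10: R B8 -> L2 miss wb->B2  d=-]
11: W B8 -> L2 hit  d=D]

DIRTY = [3, 8]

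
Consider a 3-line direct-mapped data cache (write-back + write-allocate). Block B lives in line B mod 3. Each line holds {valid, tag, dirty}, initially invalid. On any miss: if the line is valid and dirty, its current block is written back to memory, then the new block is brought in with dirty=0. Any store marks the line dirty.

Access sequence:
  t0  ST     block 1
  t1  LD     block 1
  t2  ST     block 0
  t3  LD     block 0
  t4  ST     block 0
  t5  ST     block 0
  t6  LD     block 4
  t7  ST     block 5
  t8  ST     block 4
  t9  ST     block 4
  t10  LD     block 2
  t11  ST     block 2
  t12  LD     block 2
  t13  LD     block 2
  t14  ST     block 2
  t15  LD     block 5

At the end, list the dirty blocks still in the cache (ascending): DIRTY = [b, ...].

0: W B1 → L1 miss [D]
1: R B1 → L1 hit [D]
2: W B0 → L0 miss [D]
3: R B0 → L0 hit [D]
4: W B0 → L0 hit [D]
5: W B0 → L0 hit [D]
6: R B4 → L1 miss wb→B1 [-]
7: W B5 → L2 miss [D]
8: W B4 → L1 hit [D]
9: W B4 → L1 hit [D]
10: R B2 → L2 miss wb→B5 [-]
11: W B2 → L2 hit [D]
12: R B2 → L2 hit [D]
13: R B2 → L2 hit [D]
14: W B2 → L2 hit [D]
15: R B5 → L2 miss wb→B2 [-]

DIRTY = [0, 4]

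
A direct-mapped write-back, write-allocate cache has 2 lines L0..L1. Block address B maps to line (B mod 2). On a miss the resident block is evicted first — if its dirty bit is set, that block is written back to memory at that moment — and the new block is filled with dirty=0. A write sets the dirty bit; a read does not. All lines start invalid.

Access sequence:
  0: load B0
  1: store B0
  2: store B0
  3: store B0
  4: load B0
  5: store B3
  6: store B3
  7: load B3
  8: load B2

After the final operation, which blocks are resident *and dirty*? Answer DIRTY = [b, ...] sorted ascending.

0: R B0 -> L0 miss  d=-]
1: W B0 -> L0 hit  d=D]
2: W B0 -> L0 hit  d=D]
3: W B0 -> L0 hit  d=D]
4: R B0 -> L0 hit  d=D]
5: W B3 -> L1 miss  d=D]
6: W B3 -> L1 hit  d=D]
7: R B3 -> L1 hit  d=D]
8: R B2 -> L0 miss wb->B0  d=-]

DIRTY = [3]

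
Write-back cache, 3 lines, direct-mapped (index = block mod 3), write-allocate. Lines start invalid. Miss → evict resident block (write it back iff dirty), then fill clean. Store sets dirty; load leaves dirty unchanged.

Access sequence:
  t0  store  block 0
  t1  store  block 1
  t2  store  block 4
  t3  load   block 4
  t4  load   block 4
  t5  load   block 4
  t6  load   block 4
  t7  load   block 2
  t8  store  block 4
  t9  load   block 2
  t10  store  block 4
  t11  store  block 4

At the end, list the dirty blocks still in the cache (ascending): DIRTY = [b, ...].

0: W B0 → L0 miss [D]
1: W B1 → L1 miss [D]
2: W B4 → L1 miss wb→B1 [D]
3: R B4 → L1 hit [D]
4: R B4 → L1 hit [D]
5: R B4 → L1 hit [D]
6: R B4 → L1 hit [D]
7: R B2 → L2 miss [-]
8: W B4 → L1 hit [D]
9: R B2 → L2 hit [-]
10: W B4 → L1 hit [D]
11: W B4 → L1 hit [D]

DIRTY = [0, 4]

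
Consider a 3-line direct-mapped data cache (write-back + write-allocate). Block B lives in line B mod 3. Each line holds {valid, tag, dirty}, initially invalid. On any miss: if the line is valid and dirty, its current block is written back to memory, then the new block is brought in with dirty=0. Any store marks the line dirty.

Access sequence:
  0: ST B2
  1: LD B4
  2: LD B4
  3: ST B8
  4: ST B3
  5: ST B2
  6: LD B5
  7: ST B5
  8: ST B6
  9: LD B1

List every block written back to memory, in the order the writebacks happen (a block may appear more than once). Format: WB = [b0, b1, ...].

WB = [2, 8, 2, 3]

0: W B2 -> L2 miss  d=D]
1: R B4 -> L1 miss  d=-]
2: R B4 -> L1 hit  d=-]
3: W B8 -> L2 miss wb->B2  d=D]
4: W B3 -> L0 miss  d=D]
5: W B2 -> L2 miss wb->B8  d=D]
6: R B5 -> L2 miss wb->B2  d=-]
7: W B5 -> L2 hit  d=D]
8: W B6 -> L0 miss wb->B3  d=D]
9: R B1 -> L1 miss  d=-]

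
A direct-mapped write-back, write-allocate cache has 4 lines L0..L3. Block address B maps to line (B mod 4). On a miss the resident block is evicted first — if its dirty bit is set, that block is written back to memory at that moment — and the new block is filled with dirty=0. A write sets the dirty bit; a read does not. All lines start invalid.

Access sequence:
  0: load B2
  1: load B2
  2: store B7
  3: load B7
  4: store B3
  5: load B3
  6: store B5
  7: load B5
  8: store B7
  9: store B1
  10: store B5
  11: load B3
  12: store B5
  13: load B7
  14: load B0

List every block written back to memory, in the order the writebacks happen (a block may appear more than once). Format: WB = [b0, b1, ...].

WB = [7, 3, 5, 1, 7]

  0 | R B2 → L2 miss [-]
  1 | R B2 → L2 hit [-]
  2 | W B7 → L3 miss [D]
  3 | R B7 → L3 hit [D]
  4 | W B3 → L3 miss wb→B7 [D]
  5 | R B3 → L3 hit [D]
  6 | W B5 → L1 miss [D]
  7 | R B5 → L1 hit [D]
  8 | W B7 → L3 miss wb→B3 [D]
  9 | W B1 → L1 miss wb→B5 [D]
  10 | W B5 → L1 miss wb→B1 [D]
  11 | R B3 → L3 miss wb→B7 [-]
  12 | W B5 → L1 hit [D]
  13 | R B7 → L3 miss [-]
  14 | R B0 → L0 miss [-]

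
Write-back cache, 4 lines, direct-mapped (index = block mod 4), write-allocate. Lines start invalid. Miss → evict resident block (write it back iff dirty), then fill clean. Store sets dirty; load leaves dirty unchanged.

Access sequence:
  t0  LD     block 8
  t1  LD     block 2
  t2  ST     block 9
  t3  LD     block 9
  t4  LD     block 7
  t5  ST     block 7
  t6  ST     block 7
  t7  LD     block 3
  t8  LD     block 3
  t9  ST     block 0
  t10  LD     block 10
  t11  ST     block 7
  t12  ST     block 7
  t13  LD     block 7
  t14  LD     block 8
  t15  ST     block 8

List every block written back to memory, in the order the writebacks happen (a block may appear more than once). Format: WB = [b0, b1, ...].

  0 | R B8 → L0 miss [-]
  1 | R B2 → L2 miss [-]
  2 | W B9 → L1 miss [D]
  3 | R B9 → L1 hit [D]
  4 | R B7 → L3 miss [-]
  5 | W B7 → L3 hit [D]
  6 | W B7 → L3 hit [D]
  7 | R B3 → L3 miss wb→B7 [-]
  8 | R B3 → L3 hit [-]
  9 | W B0 → L0 miss [D]
  10 | R B10 → L2 miss [-]
  11 | W B7 → L3 miss [D]
  12 | W B7 → L3 hit [D]
  13 | R B7 → L3 hit [D]
  14 | R B8 → L0 miss wb→B0 [-]
  15 | W B8 → L0 hit [D]

WB = [7, 0]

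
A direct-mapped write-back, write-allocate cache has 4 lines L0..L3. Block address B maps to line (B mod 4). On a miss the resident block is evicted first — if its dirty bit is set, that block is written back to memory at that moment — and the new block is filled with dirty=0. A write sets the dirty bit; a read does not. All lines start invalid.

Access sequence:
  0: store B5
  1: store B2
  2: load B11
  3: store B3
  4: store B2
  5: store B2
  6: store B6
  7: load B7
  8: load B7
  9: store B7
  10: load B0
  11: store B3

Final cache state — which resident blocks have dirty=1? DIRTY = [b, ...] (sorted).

DIRTY = [3, 5, 6]

  0 | W B5 → L1 miss [D]
  1 | W B2 → L2 miss [D]
  2 | R B11 → L3 miss [-]
  3 | W B3 → L3 miss [D]
  4 | W B2 → L2 hit [D]
  5 | W B2 → L2 hit [D]
  6 | W B6 → L2 miss wb→B2 [D]
  7 | R B7 → L3 miss wb→B3 [-]
  8 | R B7 → L3 hit [-]
  9 | W B7 → L3 hit [D]
  10 | R B0 → L0 miss [-]
  11 | W B3 → L3 miss wb→B7 [D]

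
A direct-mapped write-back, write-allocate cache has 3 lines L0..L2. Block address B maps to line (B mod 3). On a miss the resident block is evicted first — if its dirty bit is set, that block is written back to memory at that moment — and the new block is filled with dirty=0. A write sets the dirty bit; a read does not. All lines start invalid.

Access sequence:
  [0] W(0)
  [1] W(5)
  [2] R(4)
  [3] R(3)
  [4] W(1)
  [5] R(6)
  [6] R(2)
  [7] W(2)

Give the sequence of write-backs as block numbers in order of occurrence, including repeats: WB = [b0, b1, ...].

0: W B0 → L0 miss [D]
1: W B5 → L2 miss [D]
2: R B4 → L1 miss [-]
3: R B3 → L0 miss wb→B0 [-]
4: W B1 → L1 miss [D]
5: R B6 → L0 miss [-]
6: R B2 → L2 miss wb→B5 [-]
7: W B2 → L2 hit [D]

WB = [0, 5]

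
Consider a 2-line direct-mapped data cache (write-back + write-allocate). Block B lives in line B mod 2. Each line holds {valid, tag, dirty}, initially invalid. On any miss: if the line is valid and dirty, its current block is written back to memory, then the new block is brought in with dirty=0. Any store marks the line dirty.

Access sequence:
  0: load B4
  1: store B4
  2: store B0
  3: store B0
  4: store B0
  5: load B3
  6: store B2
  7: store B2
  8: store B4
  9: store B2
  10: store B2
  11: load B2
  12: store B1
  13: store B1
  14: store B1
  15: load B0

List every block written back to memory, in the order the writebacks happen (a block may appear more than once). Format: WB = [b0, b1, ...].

0: R B4 → L0 miss [-]
1: W B4 → L0 hit [D]
2: W B0 → L0 miss wb→B4 [D]
3: W B0 → L0 hit [D]
4: W B0 → L0 hit [D]
5: R B3 → L1 miss [-]
6: W B2 → L0 miss wb→B0 [D]
7: W B2 → L0 hit [D]
8: W B4 → L0 miss wb→B2 [D]
9: W B2 → L0 miss wb→B4 [D]
10: W B2 → L0 hit [D]
11: R B2 → L0 hit [D]
12: W B1 → L1 miss [D]
13: W B1 → L1 hit [D]
14: W B1 → L1 hit [D]
15: R B0 → L0 miss wb→B2 [-]

WB = [4, 0, 2, 4, 2]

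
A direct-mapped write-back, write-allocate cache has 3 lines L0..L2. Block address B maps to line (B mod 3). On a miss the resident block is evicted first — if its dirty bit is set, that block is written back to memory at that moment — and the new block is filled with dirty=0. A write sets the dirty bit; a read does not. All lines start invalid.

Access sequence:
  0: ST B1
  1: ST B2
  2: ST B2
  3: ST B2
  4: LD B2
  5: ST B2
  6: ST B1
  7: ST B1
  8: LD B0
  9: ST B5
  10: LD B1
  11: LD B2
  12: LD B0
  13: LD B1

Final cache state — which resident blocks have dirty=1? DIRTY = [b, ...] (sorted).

DIRTY = [1]

  0 | W B1 → L1 miss [D]
  1 | W B2 → L2 miss [D]
  2 | W B2 → L2 hit [D]
  3 | W B2 → L2 hit [D]
  4 | R B2 → L2 hit [D]
  5 | W B2 → L2 hit [D]
  6 | W B1 → L1 hit [D]
  7 | W B1 → L1 hit [D]
  8 | R B0 → L0 miss [-]
  9 | W B5 → L2 miss wb→B2 [D]
  10 | R B1 → L1 hit [D]
  11 | R B2 → L2 miss wb→B5 [-]
  12 | R B0 → L0 hit [-]
  13 | R B1 → L1 hit [D]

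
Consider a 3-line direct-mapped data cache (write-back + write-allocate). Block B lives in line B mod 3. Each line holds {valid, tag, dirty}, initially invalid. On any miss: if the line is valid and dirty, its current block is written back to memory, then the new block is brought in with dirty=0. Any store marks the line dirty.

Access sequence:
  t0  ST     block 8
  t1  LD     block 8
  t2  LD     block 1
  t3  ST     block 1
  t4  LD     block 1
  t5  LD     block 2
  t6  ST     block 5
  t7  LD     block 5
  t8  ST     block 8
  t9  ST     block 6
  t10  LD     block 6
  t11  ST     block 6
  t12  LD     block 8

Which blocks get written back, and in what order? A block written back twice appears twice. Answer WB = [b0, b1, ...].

WB = [8, 5]

  0 | W B8 → L2 miss [D]
  1 | R B8 → L2 hit [D]
  2 | R B1 → L1 miss [-]
  3 | W B1 → L1 hit [D]
  4 | R B1 → L1 hit [D]
  5 | R B2 → L2 miss wb→B8 [-]
  6 | W B5 → L2 miss [D]
  7 | R B5 → L2 hit [D]
  8 | W B8 → L2 miss wb→B5 [D]
  9 | W B6 → L0 miss [D]
  10 | R B6 → L0 hit [D]
  11 | W B6 → L0 hit [D]
  12 | R B8 → L2 hit [D]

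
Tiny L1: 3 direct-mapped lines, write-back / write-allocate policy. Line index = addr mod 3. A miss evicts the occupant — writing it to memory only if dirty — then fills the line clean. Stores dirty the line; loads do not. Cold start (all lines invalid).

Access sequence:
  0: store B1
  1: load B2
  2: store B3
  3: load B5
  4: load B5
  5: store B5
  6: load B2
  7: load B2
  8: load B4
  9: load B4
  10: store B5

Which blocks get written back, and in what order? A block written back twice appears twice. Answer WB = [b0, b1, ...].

0: W B1 → L1 miss [D]
1: R B2 → L2 miss [-]
2: W B3 → L0 miss [D]
3: R B5 → L2 miss [-]
4: R B5 → L2 hit [-]
5: W B5 → L2 hit [D]
6: R B2 → L2 miss wb→B5 [-]
7: R B2 → L2 hit [-]
8: R B4 → L1 miss wb→B1 [-]
9: R B4 → L1 hit [-]
10: W B5 → L2 miss [D]

WB = [5, 1]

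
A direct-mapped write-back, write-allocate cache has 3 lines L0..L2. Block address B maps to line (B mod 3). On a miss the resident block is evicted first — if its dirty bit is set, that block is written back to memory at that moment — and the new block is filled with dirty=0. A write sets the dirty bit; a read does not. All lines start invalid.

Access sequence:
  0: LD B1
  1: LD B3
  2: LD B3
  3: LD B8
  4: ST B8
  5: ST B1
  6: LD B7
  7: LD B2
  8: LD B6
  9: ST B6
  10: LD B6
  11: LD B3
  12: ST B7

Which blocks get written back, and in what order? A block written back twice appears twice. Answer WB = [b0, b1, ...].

WB = [1, 8, 6]

0: R B1 → L1 miss [-]
1: R B3 → L0 miss [-]
2: R B3 → L0 hit [-]
3: R B8 → L2 miss [-]
4: W B8 → L2 hit [D]
5: W B1 → L1 hit [D]
6: R B7 → L1 miss wb→B1 [-]
7: R B2 → L2 miss wb→B8 [-]
8: R B6 → L0 miss [-]
9: W B6 → L0 hit [D]
10: R B6 → L0 hit [D]
11: R B3 → L0 miss wb→B6 [-]
12: W B7 → L1 hit [D]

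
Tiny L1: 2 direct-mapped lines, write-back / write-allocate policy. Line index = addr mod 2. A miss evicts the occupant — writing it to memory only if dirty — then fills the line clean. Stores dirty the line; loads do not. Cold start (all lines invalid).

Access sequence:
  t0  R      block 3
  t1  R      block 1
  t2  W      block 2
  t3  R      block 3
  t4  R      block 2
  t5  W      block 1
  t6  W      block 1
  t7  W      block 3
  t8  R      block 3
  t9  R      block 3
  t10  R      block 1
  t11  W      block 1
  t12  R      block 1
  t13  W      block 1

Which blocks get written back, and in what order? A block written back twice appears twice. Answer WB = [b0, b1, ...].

WB = [1, 3]

0: R B3 -> L1 miss  d=-]
1: R B1 -> L1 miss  d=-]
2: W B2 -> L0 miss  d=D]
3: R B3 -> L1 miss  d=-]
4: R B2 -> L0 hit  d=D]
5: W B1 -> L1 miss  d=D]
6: W B1 -> L1 hit  d=D]
7: W B3 -> L1 miss wb->B1  d=D]
8: R B3 -> L1 hit  d=D]
9: R B3 -> L1 hit  d=D]
10: R B1 -> L1 miss wb->B3  d=-]
11: W B1 -> L1 hit  d=D]
12: R B1 -> L1 hit  d=D]
13: W B1 -> L1 hit  d=D]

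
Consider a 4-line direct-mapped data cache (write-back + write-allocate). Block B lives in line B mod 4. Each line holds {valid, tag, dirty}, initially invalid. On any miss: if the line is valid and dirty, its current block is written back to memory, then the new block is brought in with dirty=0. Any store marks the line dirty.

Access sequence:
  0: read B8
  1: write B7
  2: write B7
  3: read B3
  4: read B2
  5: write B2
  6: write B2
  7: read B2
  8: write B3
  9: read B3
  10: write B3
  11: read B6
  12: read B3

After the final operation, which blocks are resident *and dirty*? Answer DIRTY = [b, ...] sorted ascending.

DIRTY = [3]

0: R B8 → L0 miss [-]
1: W B7 → L3 miss [D]
2: W B7 → L3 hit [D]
3: R B3 → L3 miss wb→B7 [-]
4: R B2 → L2 miss [-]
5: W B2 → L2 hit [D]
6: W B2 → L2 hit [D]
7: R B2 → L2 hit [D]
8: W B3 → L3 hit [D]
9: R B3 → L3 hit [D]
10: W B3 → L3 hit [D]
11: R B6 → L2 miss wb→B2 [-]
12: R B3 → L3 hit [D]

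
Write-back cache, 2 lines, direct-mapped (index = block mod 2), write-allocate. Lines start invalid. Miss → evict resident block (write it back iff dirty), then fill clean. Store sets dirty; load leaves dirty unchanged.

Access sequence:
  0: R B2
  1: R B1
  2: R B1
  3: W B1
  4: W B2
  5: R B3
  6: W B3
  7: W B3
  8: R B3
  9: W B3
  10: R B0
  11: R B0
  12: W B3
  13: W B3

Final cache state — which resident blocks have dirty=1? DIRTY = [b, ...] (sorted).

DIRTY = [3]

  0 | R B2 → L0 miss [-]
  1 | R B1 → L1 miss [-]
  2 | R B1 → L1 hit [-]
  3 | W B1 → L1 hit [D]
  4 | W B2 → L0 hit [D]
  5 | R B3 → L1 miss wb→B1 [-]
  6 | W B3 → L1 hit [D]
  7 | W B3 → L1 hit [D]
  8 | R B3 → L1 hit [D]
  9 | W B3 → L1 hit [D]
  10 | R B0 → L0 miss wb→B2 [-]
  11 | R B0 → L0 hit [-]
  12 | W B3 → L1 hit [D]
  13 | W B3 → L1 hit [D]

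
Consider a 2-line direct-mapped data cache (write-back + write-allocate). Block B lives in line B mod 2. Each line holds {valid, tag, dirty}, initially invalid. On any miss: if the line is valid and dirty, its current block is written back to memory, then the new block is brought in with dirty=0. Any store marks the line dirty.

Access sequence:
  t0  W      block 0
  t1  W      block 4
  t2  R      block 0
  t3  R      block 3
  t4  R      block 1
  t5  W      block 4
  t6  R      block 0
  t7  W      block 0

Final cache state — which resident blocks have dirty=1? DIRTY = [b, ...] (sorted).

  0 | W B0 → L0 miss [D]
  1 | W B4 → L0 miss wb→B0 [D]
  2 | R B0 → L0 miss wb→B4 [-]
  3 | R B3 → L1 miss [-]
  4 | R B1 → L1 miss [-]
  5 | W B4 → L0 miss [D]
  6 | R B0 → L0 miss wb→B4 [-]
  7 | W B0 → L0 hit [D]

DIRTY = [0]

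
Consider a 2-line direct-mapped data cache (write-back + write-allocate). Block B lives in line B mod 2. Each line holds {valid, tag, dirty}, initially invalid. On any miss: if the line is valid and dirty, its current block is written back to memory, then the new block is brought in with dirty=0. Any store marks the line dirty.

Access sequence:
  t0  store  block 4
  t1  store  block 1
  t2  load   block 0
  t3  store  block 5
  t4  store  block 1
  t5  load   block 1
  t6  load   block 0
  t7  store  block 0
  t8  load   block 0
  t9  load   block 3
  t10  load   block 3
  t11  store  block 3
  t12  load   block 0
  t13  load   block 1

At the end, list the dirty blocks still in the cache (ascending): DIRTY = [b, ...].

DIRTY = [0]

0: W B4 -> L0 miss  d=D]
1: W B1 -> L1 miss  d=D]
2: R B0 -> L0 miss wb->B4  d=-]
3: W B5 -> L1 miss wb->B1  d=D]
4: W B1 -> L1 miss wb->B5  d=D]
5: R B1 -> L1 hit  d=D]
6: R B0 -> L0 hit  d=-]
7: W B0 -> L0 hit  d=D]
8: R B0 -> L0 hit  d=D]
9: R B3 -> L1 miss wb->B1  d=-]
10: R B3 -> L1 hit  d=-]
11: W B3 -> L1 hit  d=D]
12: R B0 -> L0 hit  d=D]
13: R B1 -> L1 miss wb->B3  d=-]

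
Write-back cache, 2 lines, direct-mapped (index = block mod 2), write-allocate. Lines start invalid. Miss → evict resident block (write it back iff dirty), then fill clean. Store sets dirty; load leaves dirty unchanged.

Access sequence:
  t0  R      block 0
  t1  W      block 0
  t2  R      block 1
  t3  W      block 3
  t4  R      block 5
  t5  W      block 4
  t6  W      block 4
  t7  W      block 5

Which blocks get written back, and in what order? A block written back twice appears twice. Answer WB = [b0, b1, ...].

0: R B0 → L0 miss [-]
1: W B0 → L0 hit [D]
2: R B1 → L1 miss [-]
3: W B3 → L1 miss [D]
4: R B5 → L1 miss wb→B3 [-]
5: W B4 → L0 miss wb→B0 [D]
6: W B4 → L0 hit [D]
7: W B5 → L1 hit [D]

WB = [3, 0]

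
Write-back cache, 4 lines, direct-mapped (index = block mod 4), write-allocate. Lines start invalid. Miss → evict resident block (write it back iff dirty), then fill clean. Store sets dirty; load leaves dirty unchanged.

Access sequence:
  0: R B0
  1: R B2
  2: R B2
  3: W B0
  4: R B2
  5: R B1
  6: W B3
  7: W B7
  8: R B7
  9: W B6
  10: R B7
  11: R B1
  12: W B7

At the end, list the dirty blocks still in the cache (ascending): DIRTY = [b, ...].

DIRTY = [0, 6, 7]

0: R B0 -> L0 miss  d=-]
1: R B2 -> L2 miss  d=-]
2: R B2 -> L2 hit  d=-]
3: W B0 -> L0 hit  d=D]
4: R B2 -> L2 hit  d=-]
5: R B1 -> L1 miss  d=-]
6: W B3 -> L3 miss  d=D]
7: W B7 -> L3 miss wb->B3  d=D]
8: R B7 -> L3 hit  d=D]
9: W B6 -> L2 miss  d=D]
10: R B7 -> L3 hit  d=D]
11: R B1 -> L1 hit  d=-]
12: W B7 -> L3 hit  d=D]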